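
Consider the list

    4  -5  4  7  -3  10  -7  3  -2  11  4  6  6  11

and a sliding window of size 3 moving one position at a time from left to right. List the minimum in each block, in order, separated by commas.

-5, -5, -3, -3, -7, -7, -7, -2, -2, 4, 4, 6

4 -5 4 → min -5
-5 4 7 → min -5
4 7 -3 → min -3
7 -3 10 → min -3
-3 10 -7 → min -7
10 -7 3 → min -7
-7 3 -2 → min -7
3 -2 11 → min -2
-2 11 4 → min -2
11 4 6 → min 4
4 6 6 → min 4
6 6 11 → min 6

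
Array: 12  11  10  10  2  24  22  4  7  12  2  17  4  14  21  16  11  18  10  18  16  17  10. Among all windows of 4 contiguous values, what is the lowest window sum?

25

[12, 11, 10, 10] → sum 43
[11, 10, 10, 2] → sum 33
[10, 10, 2, 24] → sum 46
[10, 2, 24, 22] → sum 58
[2, 24, 22, 4] → sum 52
[24, 22, 4, 7] → sum 57
[22, 4, 7, 12] → sum 45
[4, 7, 12, 2] → sum 25
[7, 12, 2, 17] → sum 38
[12, 2, 17, 4] → sum 35
[2, 17, 4, 14] → sum 37
[17, 4, 14, 21] → sum 56
[4, 14, 21, 16] → sum 55
[14, 21, 16, 11] → sum 62
[21, 16, 11, 18] → sum 66
[16, 11, 18, 10] → sum 55
[11, 18, 10, 18] → sum 57
[18, 10, 18, 16] → sum 62
[10, 18, 16, 17] → sum 61
[18, 16, 17, 10] → sum 61
Lowest of these is 25.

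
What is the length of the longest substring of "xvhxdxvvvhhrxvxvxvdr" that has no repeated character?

4

add x: [x] len 1
add v: [x, v] len 2
add h: [x, v, h] len 3
add x (repeat x, move left end past it): [v, h, x] len 3
add d: [v, h, x, d] len 4
add x (repeat x, move left end past it): [d, x] len 2
add v: [d, x, v] len 3
add v (repeat v, move left end past it): [v] len 1
add v (repeat v, move left end past it): [v] len 1
add h: [v, h] len 2
add h (repeat h, move left end past it): [h] len 1
add r: [h, r] len 2
add x: [h, r, x] len 3
add v: [h, r, x, v] len 4
add x (repeat x, move left end past it): [v, x] len 2
add v (repeat v, move left end past it): [x, v] len 2
add x (repeat x, move left end past it): [v, x] len 2
add v (repeat v, move left end past it): [x, v] len 2
add d: [x, v, d] len 3
add r: [x, v, d, r] len 4
Longest all-distinct length: 4.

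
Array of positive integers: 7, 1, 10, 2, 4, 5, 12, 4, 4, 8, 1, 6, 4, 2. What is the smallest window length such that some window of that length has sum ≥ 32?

add 7: running sum 7 < 32
add 1: running sum 8 < 32
add 10: running sum 18 < 32
add 2: running sum 20 < 32
add 4: running sum 24 < 32
add 5: running sum 29 < 32
add 12: shortest ending here [10, 2, 4, 5, 12] sum 33, len 5
add 4: shortest ending here [10, 2, 4, 5, 12, 4] sum 37, len 6
add 4: shortest ending here [10, 2, 4, 5, 12, 4, 4] sum 41, len 7
add 8: shortest ending here [5, 12, 4, 4, 8] sum 33, len 5
add 1: shortest ending here [5, 12, 4, 4, 8, 1] sum 34, len 6
add 6: shortest ending here [12, 4, 4, 8, 1, 6] sum 35, len 6
add 4: shortest ending here [12, 4, 4, 8, 1, 6, 4] sum 39, len 7
add 2: shortest ending here [12, 4, 4, 8, 1, 6, 4, 2] sum 41, len 8
Shortest qualifying length: 5.

5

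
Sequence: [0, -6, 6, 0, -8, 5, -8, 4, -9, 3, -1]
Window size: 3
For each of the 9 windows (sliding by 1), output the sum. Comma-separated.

[0, -6, 6] → sum 0
[-6, 6, 0] → sum 0
[6, 0, -8] → sum -2
[0, -8, 5] → sum -3
[-8, 5, -8] → sum -11
[5, -8, 4] → sum 1
[-8, 4, -9] → sum -13
[4, -9, 3] → sum -2
[-9, 3, -1] → sum -7

0, 0, -2, -3, -11, 1, -13, -2, -7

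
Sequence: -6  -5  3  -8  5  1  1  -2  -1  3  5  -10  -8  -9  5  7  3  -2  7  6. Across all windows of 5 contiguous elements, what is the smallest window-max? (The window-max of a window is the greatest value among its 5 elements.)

3

[-6, -5, 3, -8, 5] → max 5
[-5, 3, -8, 5, 1] → max 5
[3, -8, 5, 1, 1] → max 5
[-8, 5, 1, 1, -2] → max 5
[5, 1, 1, -2, -1] → max 5
[1, 1, -2, -1, 3] → max 3
[1, -2, -1, 3, 5] → max 5
[-2, -1, 3, 5, -10] → max 5
[-1, 3, 5, -10, -8] → max 5
[3, 5, -10, -8, -9] → max 5
[5, -10, -8, -9, 5] → max 5
[-10, -8, -9, 5, 7] → max 7
[-8, -9, 5, 7, 3] → max 7
[-9, 5, 7, 3, -2] → max 7
[5, 7, 3, -2, 7] → max 7
[7, 3, -2, 7, 6] → max 7
Smallest of these is 3.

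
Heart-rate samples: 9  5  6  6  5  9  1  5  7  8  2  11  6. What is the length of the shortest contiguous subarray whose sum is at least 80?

13

add 9: running sum 9 < 80
add 5: running sum 14 < 80
add 6: running sum 20 < 80
add 6: running sum 26 < 80
add 5: running sum 31 < 80
add 9: running sum 40 < 80
add 1: running sum 41 < 80
add 5: running sum 46 < 80
add 7: running sum 53 < 80
add 8: running sum 61 < 80
add 2: running sum 63 < 80
add 11: running sum 74 < 80
end 12: [9, 5, 6, 6, 5, 9, 1, 5, 7, 8, 2, 11, 6] sum 80, len 13
Shortest qualifying length: 13.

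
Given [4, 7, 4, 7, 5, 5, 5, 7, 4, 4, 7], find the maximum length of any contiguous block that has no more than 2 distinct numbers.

5

Extend right; when distinct count exceeds 2, shrink from the left:
[4] 1 distinct, len 1
[4, 7] 2 distinct, len 2
[4, 7, 4] 2 distinct, len 3
[4, 7, 4, 7] 2 distinct, len 4
[7, 5] 2 distinct, len 2
[7, 5, 5] 2 distinct, len 3
[7, 5, 5, 5] 2 distinct, len 4
[7, 5, 5, 5, 7] 2 distinct, len 5
[7, 4] 2 distinct, len 2
[7, 4, 4] 2 distinct, len 3
[7, 4, 4, 7] 2 distinct, len 4
Longest length with ≤2 distinct: 5.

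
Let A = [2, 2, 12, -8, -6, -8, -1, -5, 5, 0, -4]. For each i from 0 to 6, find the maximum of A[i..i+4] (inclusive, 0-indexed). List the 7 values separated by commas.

Sliding a size-5 window across the 11 values:
[2, 2, 12, -8, -6] → max 12
[2, 12, -8, -6, -8] → max 12
[12, -8, -6, -8, -1] → max 12
[-8, -6, -8, -1, -5] → max -1
[-6, -8, -1, -5, 5] → max 5
[-8, -1, -5, 5, 0] → max 5
[-1, -5, 5, 0, -4] → max 5

12, 12, 12, -1, 5, 5, 5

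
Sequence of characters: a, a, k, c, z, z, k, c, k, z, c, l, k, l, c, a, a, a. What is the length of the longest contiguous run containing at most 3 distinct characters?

Extend right; when distinct count exceeds 3, shrink from the left:
[a] 1 distinct, len 1
[a, a] 1 distinct, len 2
[a, a, k] 2 distinct, len 3
[a, a, k, c] 3 distinct, len 4
[k, c, z] 3 distinct, len 3
[k, c, z, z] 3 distinct, len 4
[k, c, z, z, k] 3 distinct, len 5
[k, c, z, z, k, c] 3 distinct, len 6
[k, c, z, z, k, c, k] 3 distinct, len 7
[k, c, z, z, k, c, k, z] 3 distinct, len 8
[k, c, z, z, k, c, k, z, c] 3 distinct, len 9
[z, c, l] 3 distinct, len 3
[c, l, k] 3 distinct, len 3
[c, l, k, l] 3 distinct, len 4
[c, l, k, l, c] 3 distinct, len 5
[l, c, a] 3 distinct, len 3
[l, c, a, a] 3 distinct, len 4
[l, c, a, a, a] 3 distinct, len 5
Longest length with ≤3 distinct: 9.

9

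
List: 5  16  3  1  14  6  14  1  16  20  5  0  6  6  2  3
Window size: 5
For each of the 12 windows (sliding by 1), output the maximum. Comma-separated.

(5, 16, 3, 1, 14) → max 16
(16, 3, 1, 14, 6) → max 16
(3, 1, 14, 6, 14) → max 14
(1, 14, 6, 14, 1) → max 14
(14, 6, 14, 1, 16) → max 16
(6, 14, 1, 16, 20) → max 20
(14, 1, 16, 20, 5) → max 20
(1, 16, 20, 5, 0) → max 20
(16, 20, 5, 0, 6) → max 20
(20, 5, 0, 6, 6) → max 20
(5, 0, 6, 6, 2) → max 6
(0, 6, 6, 2, 3) → max 6

16, 16, 14, 14, 16, 20, 20, 20, 20, 20, 6, 6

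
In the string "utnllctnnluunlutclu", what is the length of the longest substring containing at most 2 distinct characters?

3

[u] 1 distinct, len 1
[u, t] 2 distinct, len 2
[t, n] 2 distinct, len 2
[n, l] 2 distinct, len 2
[n, l, l] 2 distinct, len 3
[l, l, c] 2 distinct, len 3
[c, t] 2 distinct, len 2
[t, n] 2 distinct, len 2
[t, n, n] 2 distinct, len 3
[n, n, l] 2 distinct, len 3
[l, u] 2 distinct, len 2
[l, u, u] 2 distinct, len 3
[u, u, n] 2 distinct, len 3
[n, l] 2 distinct, len 2
[l, u] 2 distinct, len 2
[u, t] 2 distinct, len 2
[t, c] 2 distinct, len 2
[c, l] 2 distinct, len 2
[l, u] 2 distinct, len 2
Longest length with ≤2 distinct: 3.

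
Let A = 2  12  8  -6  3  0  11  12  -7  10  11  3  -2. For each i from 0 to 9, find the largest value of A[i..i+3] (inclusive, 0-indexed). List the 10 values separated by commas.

12, 12, 8, 11, 12, 12, 12, 12, 11, 11

2 12 8 -6 → max 12
12 8 -6 3 → max 12
8 -6 3 0 → max 8
-6 3 0 11 → max 11
3 0 11 12 → max 12
0 11 12 -7 → max 12
11 12 -7 10 → max 12
12 -7 10 11 → max 12
-7 10 11 3 → max 11
10 11 3 -2 → max 11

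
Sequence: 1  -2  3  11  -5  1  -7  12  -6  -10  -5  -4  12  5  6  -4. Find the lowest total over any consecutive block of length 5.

Each size-5 window and its sum:
(1, -2, 3, 11, -5) → sum 8
(-2, 3, 11, -5, 1) → sum 8
(3, 11, -5, 1, -7) → sum 3
(11, -5, 1, -7, 12) → sum 12
(-5, 1, -7, 12, -6) → sum -5
(1, -7, 12, -6, -10) → sum -10
(-7, 12, -6, -10, -5) → sum -16
(12, -6, -10, -5, -4) → sum -13
(-6, -10, -5, -4, 12) → sum -13
(-10, -5, -4, 12, 5) → sum -2
(-5, -4, 12, 5, 6) → sum 14
(-4, 12, 5, 6, -4) → sum 15
Lowest of these is -16.

-16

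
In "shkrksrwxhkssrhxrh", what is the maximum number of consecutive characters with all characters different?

6

[s] len 1
[s, h] len 2
[s, h, k] len 3
[s, h, k, r] len 4
[r, k] len 2
[r, k, s] len 3
[k, s, r] len 3
[k, s, r, w] len 4
[k, s, r, w, x] len 5
[k, s, r, w, x, h] len 6
[s, r, w, x, h, k] len 6
[r, w, x, h, k, s] len 6
[s] len 1
[s, r] len 2
[s, r, h] len 3
[s, r, h, x] len 4
[h, x, r] len 3
[x, r, h] len 3
Longest all-distinct length: 6.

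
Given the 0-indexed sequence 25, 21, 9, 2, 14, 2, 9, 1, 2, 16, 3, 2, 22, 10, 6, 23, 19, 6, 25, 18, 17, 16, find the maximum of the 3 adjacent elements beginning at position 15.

23

Elements at indices 15..17: 23, 19, 6
max(23, 19, 6) = 23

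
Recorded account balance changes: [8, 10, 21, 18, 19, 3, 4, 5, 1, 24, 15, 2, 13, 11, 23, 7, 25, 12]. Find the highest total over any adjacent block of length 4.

8 10 21 18 → sum 57
10 21 18 19 → sum 68
21 18 19 3 → sum 61
18 19 3 4 → sum 44
19 3 4 5 → sum 31
3 4 5 1 → sum 13
4 5 1 24 → sum 34
5 1 24 15 → sum 45
1 24 15 2 → sum 42
24 15 2 13 → sum 54
15 2 13 11 → sum 41
2 13 11 23 → sum 49
13 11 23 7 → sum 54
11 23 7 25 → sum 66
23 7 25 12 → sum 67
Highest of these is 68.

68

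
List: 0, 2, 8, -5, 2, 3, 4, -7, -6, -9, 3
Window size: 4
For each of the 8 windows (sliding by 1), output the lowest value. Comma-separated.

[0, 2, 8, -5] → min -5
[2, 8, -5, 2] → min -5
[8, -5, 2, 3] → min -5
[-5, 2, 3, 4] → min -5
[2, 3, 4, -7] → min -7
[3, 4, -7, -6] → min -7
[4, -7, -6, -9] → min -9
[-7, -6, -9, 3] → min -9

-5, -5, -5, -5, -7, -7, -9, -9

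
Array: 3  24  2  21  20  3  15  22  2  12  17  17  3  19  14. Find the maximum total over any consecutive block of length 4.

3 24 2 21 → sum 50
24 2 21 20 → sum 67
2 21 20 3 → sum 46
21 20 3 15 → sum 59
20 3 15 22 → sum 60
3 15 22 2 → sum 42
15 22 2 12 → sum 51
22 2 12 17 → sum 53
2 12 17 17 → sum 48
12 17 17 3 → sum 49
17 17 3 19 → sum 56
17 3 19 14 → sum 53
Maximum of these is 67.

67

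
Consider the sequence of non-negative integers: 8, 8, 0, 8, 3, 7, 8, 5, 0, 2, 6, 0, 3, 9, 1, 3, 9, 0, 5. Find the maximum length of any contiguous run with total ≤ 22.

7

Extend to the right; shrink from the left whenever the sum exceeds 22:
[8] sum 8 len 1
[8, 8] sum 16 len 2
[8, 8, 0] sum 16 len 3
[8, 0, 8] sum 16 len 3
[8, 0, 8, 3] sum 19 len 4
[0, 8, 3, 7] sum 18 len 4
[3, 7, 8] sum 18 len 3
[7, 8, 5] sum 20 len 3
[7, 8, 5, 0] sum 20 len 4
[7, 8, 5, 0, 2] sum 22 len 5
[8, 5, 0, 2, 6] sum 21 len 5
[8, 5, 0, 2, 6, 0] sum 21 len 6
[5, 0, 2, 6, 0, 3] sum 16 len 6
[0, 2, 6, 0, 3, 9] sum 20 len 6
[0, 2, 6, 0, 3, 9, 1] sum 21 len 7
[6, 0, 3, 9, 1, 3] sum 22 len 6
[9, 1, 3, 9] sum 22 len 4
[9, 1, 3, 9, 0] sum 22 len 5
[1, 3, 9, 0, 5] sum 18 len 5
Longest length seen: 7.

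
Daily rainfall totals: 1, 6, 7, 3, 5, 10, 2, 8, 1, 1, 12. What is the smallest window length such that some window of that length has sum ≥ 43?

add 1: running sum 1 < 43
add 6: running sum 7 < 43
add 7: running sum 14 < 43
add 3: running sum 17 < 43
add 5: running sum 22 < 43
add 10: running sum 32 < 43
add 2: running sum 34 < 43
add 8: running sum 42 < 43
end 8: [1, 6, 7, 3, 5, 10, 2, 8, 1] sum 43, len 9
end 9: [6, 7, 3, 5, 10, 2, 8, 1, 1] sum 43, len 9
end 10: [7, 3, 5, 10, 2, 8, 1, 1, 12] sum 49, len 9
Shortest qualifying length: 9.

9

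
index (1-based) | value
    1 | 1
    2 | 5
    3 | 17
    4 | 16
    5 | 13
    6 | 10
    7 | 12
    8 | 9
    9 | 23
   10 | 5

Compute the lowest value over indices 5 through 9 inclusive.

9

Elements at indices 5..9: 13, 10, 12, 9, 23
min(13, 10, 12, 9, 23) = 9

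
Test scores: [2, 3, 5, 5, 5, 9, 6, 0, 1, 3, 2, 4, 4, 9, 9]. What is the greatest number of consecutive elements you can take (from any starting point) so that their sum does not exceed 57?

Extend to the right; shrink from the left whenever the sum exceeds 57:
[2] sum 2 len 1
[2, 3] sum 5 len 2
[2, 3, 5] sum 10 len 3
[2, 3, 5, 5] sum 15 len 4
[2, 3, 5, 5, 5] sum 20 len 5
[2, 3, 5, 5, 5, 9] sum 29 len 6
[2, 3, 5, 5, 5, 9, 6] sum 35 len 7
[2, 3, 5, 5, 5, 9, 6, 0] sum 35 len 8
[2, 3, 5, 5, 5, 9, 6, 0, 1] sum 36 len 9
[2, 3, 5, 5, 5, 9, 6, 0, 1, 3] sum 39 len 10
[2, 3, 5, 5, 5, 9, 6, 0, 1, 3, 2] sum 41 len 11
[2, 3, 5, 5, 5, 9, 6, 0, 1, 3, 2, 4] sum 45 len 12
[2, 3, 5, 5, 5, 9, 6, 0, 1, 3, 2, 4, 4] sum 49 len 13
[3, 5, 5, 5, 9, 6, 0, 1, 3, 2, 4, 4, 9] sum 56 len 13
[5, 5, 9, 6, 0, 1, 3, 2, 4, 4, 9, 9] sum 57 len 12
Longest length seen: 13.

13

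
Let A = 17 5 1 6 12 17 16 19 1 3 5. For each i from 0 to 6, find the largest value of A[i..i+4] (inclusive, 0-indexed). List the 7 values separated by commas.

17, 17, 17, 19, 19, 19, 19

17 5 1 6 12 → max 17
5 1 6 12 17 → max 17
1 6 12 17 16 → max 17
6 12 17 16 19 → max 19
12 17 16 19 1 → max 19
17 16 19 1 3 → max 19
16 19 1 3 5 → max 19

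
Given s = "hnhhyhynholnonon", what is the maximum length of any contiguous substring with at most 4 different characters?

[h] 1 distinct, len 1
[h, n] 2 distinct, len 2
[h, n, h] 2 distinct, len 3
[h, n, h, h] 2 distinct, len 4
[h, n, h, h, y] 3 distinct, len 5
[h, n, h, h, y, h] 3 distinct, len 6
[h, n, h, h, y, h, y] 3 distinct, len 7
[h, n, h, h, y, h, y, n] 3 distinct, len 8
[h, n, h, h, y, h, y, n, h] 3 distinct, len 9
[h, n, h, h, y, h, y, n, h, o] 4 distinct, len 10
[n, h, o, l] 4 distinct, len 4
[n, h, o, l, n] 4 distinct, len 5
[n, h, o, l, n, o] 4 distinct, len 6
[n, h, o, l, n, o, n] 4 distinct, len 7
[n, h, o, l, n, o, n, o] 4 distinct, len 8
[n, h, o, l, n, o, n, o, n] 4 distinct, len 9
Longest length with ≤4 distinct: 10.

10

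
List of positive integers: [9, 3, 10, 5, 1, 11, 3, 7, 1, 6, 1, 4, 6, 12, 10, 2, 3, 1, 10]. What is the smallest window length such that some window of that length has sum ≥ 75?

13

Extend right; whenever the sum reaches 75, record the length and shrink from the left:
add 9: running sum 9 < 75
add 3: running sum 12 < 75
add 10: running sum 22 < 75
add 5: running sum 27 < 75
add 1: running sum 28 < 75
add 11: running sum 39 < 75
add 3: running sum 42 < 75
add 7: running sum 49 < 75
add 1: running sum 50 < 75
add 6: running sum 56 < 75
add 1: running sum 57 < 75
add 4: running sum 61 < 75
add 6: running sum 67 < 75
add 12: shortest ending here [9, 3, 10, 5, 1, 11, 3, 7, 1, 6, 1, 4, 6, 12] sum 79, len 14
add 10: shortest ending here [10, 5, 1, 11, 3, 7, 1, 6, 1, 4, 6, 12, 10] sum 77, len 13
add 2: shortest ending here [10, 5, 1, 11, 3, 7, 1, 6, 1, 4, 6, 12, 10, 2] sum 79, len 14
add 3: shortest ending here [10, 5, 1, 11, 3, 7, 1, 6, 1, 4, 6, 12, 10, 2, 3] sum 82, len 15
add 1: shortest ending here [10, 5, 1, 11, 3, 7, 1, 6, 1, 4, 6, 12, 10, 2, 3, 1] sum 83, len 16
add 10: shortest ending here [11, 3, 7, 1, 6, 1, 4, 6, 12, 10, 2, 3, 1, 10] sum 77, len 14
Shortest qualifying length: 13.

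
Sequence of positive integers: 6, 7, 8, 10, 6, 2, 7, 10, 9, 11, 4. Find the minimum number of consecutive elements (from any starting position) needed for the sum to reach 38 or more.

add 6: running sum 6 < 38
add 7: running sum 13 < 38
add 8: running sum 21 < 38
add 10: running sum 31 < 38
add 6: running sum 37 < 38
add 2: shortest ending here [6, 7, 8, 10, 6, 2] sum 39, len 6
add 7: shortest ending here [7, 8, 10, 6, 2, 7] sum 40, len 6
add 10: shortest ending here [8, 10, 6, 2, 7, 10] sum 43, len 6
add 9: shortest ending here [10, 6, 2, 7, 10, 9] sum 44, len 6
add 11: shortest ending here [2, 7, 10, 9, 11] sum 39, len 5
add 4: shortest ending here [7, 10, 9, 11, 4] sum 41, len 5
Shortest qualifying length: 5.

5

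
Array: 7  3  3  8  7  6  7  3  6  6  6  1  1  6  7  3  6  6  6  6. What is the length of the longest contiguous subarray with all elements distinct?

4

[7] len 1
[7, 3] len 2
[3] len 1
[3, 8] len 2
[3, 8, 7] len 3
[3, 8, 7, 6] len 4
[6, 7] len 2
[6, 7, 3] len 3
[7, 3, 6] len 3
[6] len 1
[6] len 1
[6, 1] len 2
[1] len 1
[1, 6] len 2
[1, 6, 7] len 3
[1, 6, 7, 3] len 4
[7, 3, 6] len 3
[6] len 1
[6] len 1
[6] len 1
Longest all-distinct length: 4.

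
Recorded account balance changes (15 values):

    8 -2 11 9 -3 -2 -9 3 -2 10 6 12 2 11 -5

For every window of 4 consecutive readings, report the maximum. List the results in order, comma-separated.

(8, -2, 11, 9) → max 11
(-2, 11, 9, -3) → max 11
(11, 9, -3, -2) → max 11
(9, -3, -2, -9) → max 9
(-3, -2, -9, 3) → max 3
(-2, -9, 3, -2) → max 3
(-9, 3, -2, 10) → max 10
(3, -2, 10, 6) → max 10
(-2, 10, 6, 12) → max 12
(10, 6, 12, 2) → max 12
(6, 12, 2, 11) → max 12
(12, 2, 11, -5) → max 12

11, 11, 11, 9, 3, 3, 10, 10, 12, 12, 12, 12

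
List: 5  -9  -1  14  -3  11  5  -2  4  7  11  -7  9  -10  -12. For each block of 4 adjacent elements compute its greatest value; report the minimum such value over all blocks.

Each size-4 window and its max:
5 -9 -1 14 → max 14
-9 -1 14 -3 → max 14
-1 14 -3 11 → max 14
14 -3 11 5 → max 14
-3 11 5 -2 → max 11
11 5 -2 4 → max 11
5 -2 4 7 → max 7
-2 4 7 11 → max 11
4 7 11 -7 → max 11
7 11 -7 9 → max 11
11 -7 9 -10 → max 11
-7 9 -10 -12 → max 9
Minimum of these is 7.

7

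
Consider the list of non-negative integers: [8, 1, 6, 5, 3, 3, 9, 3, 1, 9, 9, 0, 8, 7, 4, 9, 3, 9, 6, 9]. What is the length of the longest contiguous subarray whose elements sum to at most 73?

add 8: [8] sum 8, len 1
add 1: [8, 1] sum 9, len 2
add 6: [8, 1, 6] sum 15, len 3
add 5: [8, 1, 6, 5] sum 20, len 4
add 3: [8, 1, 6, 5, 3] sum 23, len 5
add 3: [8, 1, 6, 5, 3, 3] sum 26, len 6
add 9: [8, 1, 6, 5, 3, 3, 9] sum 35, len 7
add 3: [8, 1, 6, 5, 3, 3, 9, 3] sum 38, len 8
add 1: [8, 1, 6, 5, 3, 3, 9, 3, 1] sum 39, len 9
add 9: [8, 1, 6, 5, 3, 3, 9, 3, 1, 9] sum 48, len 10
add 9: [8, 1, 6, 5, 3, 3, 9, 3, 1, 9, 9] sum 57, len 11
add 0: [8, 1, 6, 5, 3, 3, 9, 3, 1, 9, 9, 0] sum 57, len 12
add 8: [8, 1, 6, 5, 3, 3, 9, 3, 1, 9, 9, 0, 8] sum 65, len 13
add 7: [8, 1, 6, 5, 3, 3, 9, 3, 1, 9, 9, 0, 8, 7] sum 72, len 14
add 4: [1, 6, 5, 3, 3, 9, 3, 1, 9, 9, 0, 8, 7, 4] sum 68, len 14
add 9: [5, 3, 3, 9, 3, 1, 9, 9, 0, 8, 7, 4, 9] sum 70, len 13
add 3: [5, 3, 3, 9, 3, 1, 9, 9, 0, 8, 7, 4, 9, 3] sum 73, len 14
add 9: [9, 3, 1, 9, 9, 0, 8, 7, 4, 9, 3, 9] sum 71, len 12
add 6: [3, 1, 9, 9, 0, 8, 7, 4, 9, 3, 9, 6] sum 68, len 12
add 9: [9, 9, 0, 8, 7, 4, 9, 3, 9, 6, 9] sum 73, len 11
Longest length seen: 14.

14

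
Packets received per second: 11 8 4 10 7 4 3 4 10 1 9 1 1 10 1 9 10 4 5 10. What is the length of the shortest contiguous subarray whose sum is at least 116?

Extend right; whenever the sum reaches 116, record the length and shrink from the left:
add 11: running sum 11 < 116
add 8: running sum 19 < 116
add 4: running sum 23 < 116
add 10: running sum 33 < 116
add 7: running sum 40 < 116
add 4: running sum 44 < 116
add 3: running sum 47 < 116
add 4: running sum 51 < 116
add 10: running sum 61 < 116
add 1: running sum 62 < 116
add 9: running sum 71 < 116
add 1: running sum 72 < 116
add 1: running sum 73 < 116
add 10: running sum 83 < 116
add 1: running sum 84 < 116
add 9: running sum 93 < 116
add 10: running sum 103 < 116
add 4: running sum 107 < 116
add 5: running sum 112 < 116
add 10: shortest ending here [11, 8, 4, 10, 7, 4, 3, 4, 10, 1, 9, 1, 1, 10, 1, 9, 10, 4, 5, 10] sum 122, len 20
Shortest qualifying length: 20.

20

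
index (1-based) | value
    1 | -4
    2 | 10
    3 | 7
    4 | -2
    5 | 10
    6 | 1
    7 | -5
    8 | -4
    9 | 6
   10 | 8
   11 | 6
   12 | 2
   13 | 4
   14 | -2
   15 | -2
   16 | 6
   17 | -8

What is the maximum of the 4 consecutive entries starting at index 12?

4

Elements at indices 12..15: 2, 4, -2, -2
max(2, 4, -2, -2) = 4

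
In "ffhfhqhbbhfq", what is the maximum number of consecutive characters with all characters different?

4

[f] len 1
[f] len 1
[f, h] len 2
[h, f] len 2
[f, h] len 2
[f, h, q] len 3
[q, h] len 2
[q, h, b] len 3
[b] len 1
[b, h] len 2
[b, h, f] len 3
[b, h, f, q] len 4
Longest all-distinct length: 4.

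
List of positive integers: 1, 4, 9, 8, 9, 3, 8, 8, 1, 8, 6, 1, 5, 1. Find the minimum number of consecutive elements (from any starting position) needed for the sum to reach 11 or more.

add 1: running sum 1 < 11
add 4: running sum 5 < 11
end 2: [4, 9] sum 13, len 2
end 3: [9, 8] sum 17, len 2
end 4: [8, 9] sum 17, len 2
end 5: [9, 3] sum 12, len 2
end 6: [3, 8] sum 11, len 2
end 7: [8, 8] sum 16, len 2
end 8: [8, 8, 1] sum 17, len 3
end 9: [8, 1, 8] sum 17, len 3
end 10: [8, 6] sum 14, len 2
end 11: [8, 6, 1] sum 15, len 3
end 12: [6, 1, 5] sum 12, len 3
end 13: [6, 1, 5, 1] sum 13, len 4
Shortest qualifying length: 2.

2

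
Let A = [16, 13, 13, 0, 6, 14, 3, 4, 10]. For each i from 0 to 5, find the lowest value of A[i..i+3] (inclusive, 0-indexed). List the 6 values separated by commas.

0, 0, 0, 0, 3, 3

[16, 13, 13, 0] → min 0
[13, 13, 0, 6] → min 0
[13, 0, 6, 14] → min 0
[0, 6, 14, 3] → min 0
[6, 14, 3, 4] → min 3
[14, 3, 4, 10] → min 3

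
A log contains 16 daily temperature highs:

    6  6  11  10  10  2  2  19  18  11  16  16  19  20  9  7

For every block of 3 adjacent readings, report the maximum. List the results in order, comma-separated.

11, 11, 11, 10, 10, 19, 19, 19, 18, 16, 19, 20, 20, 20

(6, 6, 11) → max 11
(6, 11, 10) → max 11
(11, 10, 10) → max 11
(10, 10, 2) → max 10
(10, 2, 2) → max 10
(2, 2, 19) → max 19
(2, 19, 18) → max 19
(19, 18, 11) → max 19
(18, 11, 16) → max 18
(11, 16, 16) → max 16
(16, 16, 19) → max 19
(16, 19, 20) → max 20
(19, 20, 9) → max 20
(20, 9, 7) → max 20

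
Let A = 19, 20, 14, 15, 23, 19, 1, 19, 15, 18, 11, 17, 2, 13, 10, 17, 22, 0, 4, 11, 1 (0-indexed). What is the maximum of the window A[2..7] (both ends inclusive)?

Elements at indices 2..7: 14, 15, 23, 19, 1, 19
max(14, 15, 23, 19, 1, 19) = 23

23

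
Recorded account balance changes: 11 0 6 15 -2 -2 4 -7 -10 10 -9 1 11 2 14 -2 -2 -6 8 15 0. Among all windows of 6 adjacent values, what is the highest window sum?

Window sums for each of the 16 positions:
[11, 0, 6, 15, -2, -2] → sum 28
[0, 6, 15, -2, -2, 4] → sum 21
[6, 15, -2, -2, 4, -7] → sum 14
[15, -2, -2, 4, -7, -10] → sum -2
[-2, -2, 4, -7, -10, 10] → sum -7
[-2, 4, -7, -10, 10, -9] → sum -14
[4, -7, -10, 10, -9, 1] → sum -11
[-7, -10, 10, -9, 1, 11] → sum -4
[-10, 10, -9, 1, 11, 2] → sum 5
[10, -9, 1, 11, 2, 14] → sum 29
[-9, 1, 11, 2, 14, -2] → sum 17
[1, 11, 2, 14, -2, -2] → sum 24
[11, 2, 14, -2, -2, -6] → sum 17
[2, 14, -2, -2, -6, 8] → sum 14
[14, -2, -2, -6, 8, 15] → sum 27
[-2, -2, -6, 8, 15, 0] → sum 13
Highest of these is 29.

29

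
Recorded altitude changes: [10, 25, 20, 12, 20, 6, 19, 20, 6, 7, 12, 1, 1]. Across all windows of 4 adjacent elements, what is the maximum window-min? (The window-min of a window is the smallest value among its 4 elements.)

10 25 20 12 → min 10
25 20 12 20 → min 12
20 12 20 6 → min 6
12 20 6 19 → min 6
20 6 19 20 → min 6
6 19 20 6 → min 6
19 20 6 7 → min 6
20 6 7 12 → min 6
6 7 12 1 → min 1
7 12 1 1 → min 1
Maximum of these is 12.

12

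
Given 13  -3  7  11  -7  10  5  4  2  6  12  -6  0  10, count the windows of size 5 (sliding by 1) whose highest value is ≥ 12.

13 -3 7 11 -7 → max 13  ≥ 12 ✓
-3 7 11 -7 10 → max 11
7 11 -7 10 5 → max 11
11 -7 10 5 4 → max 11
-7 10 5 4 2 → max 10
10 5 4 2 6 → max 10
5 4 2 6 12 → max 12  ≥ 12 ✓
4 2 6 12 -6 → max 12  ≥ 12 ✓
2 6 12 -6 0 → max 12  ≥ 12 ✓
6 12 -6 0 10 → max 12  ≥ 12 ✓
5 windows satisfy the condition.

5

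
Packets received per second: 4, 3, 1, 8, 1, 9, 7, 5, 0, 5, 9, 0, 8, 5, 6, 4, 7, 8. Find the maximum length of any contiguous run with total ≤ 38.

9

Extend to the right; shrink from the left whenever the sum exceeds 38:
→ 4: sum 4, len 1
→ 3: sum 7, len 2
→ 1: sum 8, len 3
→ 8: sum 16, len 4
→ 1: sum 17, len 5
→ 9: sum 26, len 6
→ 7: sum 33, len 7
→ 5: sum 38, len 8
→ 0: sum 38, len 9
→ 5 (dropped 4, 3): sum 36, len 8
→ 9 (dropped 1, 8): sum 36, len 7
→ 0: sum 36, len 8
→ 8 (dropped 1, 9): sum 34, len 7
→ 5 (dropped 7): sum 32, len 7
→ 6: sum 38, len 8
→ 4 (dropped 5): sum 37, len 8
→ 7 (dropped 0, 5, 9): sum 30, len 6
→ 8: sum 38, len 7
Longest length seen: 9.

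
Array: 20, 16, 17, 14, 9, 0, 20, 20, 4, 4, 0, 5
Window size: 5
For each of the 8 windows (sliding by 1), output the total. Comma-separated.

[20, 16, 17, 14, 9] → sum 76
[16, 17, 14, 9, 0] → sum 56
[17, 14, 9, 0, 20] → sum 60
[14, 9, 0, 20, 20] → sum 63
[9, 0, 20, 20, 4] → sum 53
[0, 20, 20, 4, 4] → sum 48
[20, 20, 4, 4, 0] → sum 48
[20, 4, 4, 0, 5] → sum 33

76, 56, 60, 63, 53, 48, 48, 33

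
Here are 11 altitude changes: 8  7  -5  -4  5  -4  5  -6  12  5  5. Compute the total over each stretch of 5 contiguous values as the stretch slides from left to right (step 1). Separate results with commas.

11, -1, -3, -4, 12, 12, 21

[8, 7, -5, -4, 5] → sum 11
[7, -5, -4, 5, -4] → sum -1
[-5, -4, 5, -4, 5] → sum -3
[-4, 5, -4, 5, -6] → sum -4
[5, -4, 5, -6, 12] → sum 12
[-4, 5, -6, 12, 5] → sum 12
[5, -6, 12, 5, 5] → sum 21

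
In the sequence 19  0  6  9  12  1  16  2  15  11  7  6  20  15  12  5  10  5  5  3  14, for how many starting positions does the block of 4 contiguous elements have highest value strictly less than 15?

(19, 0, 6, 9) → max 19
(0, 6, 9, 12) → max 12  < 15 ✓
(6, 9, 12, 1) → max 12  < 15 ✓
(9, 12, 1, 16) → max 16
(12, 1, 16, 2) → max 16
(1, 16, 2, 15) → max 16
(16, 2, 15, 11) → max 16
(2, 15, 11, 7) → max 15
(15, 11, 7, 6) → max 15
(11, 7, 6, 20) → max 20
(7, 6, 20, 15) → max 20
(6, 20, 15, 12) → max 20
(20, 15, 12, 5) → max 20
(15, 12, 5, 10) → max 15
(12, 5, 10, 5) → max 12  < 15 ✓
(5, 10, 5, 5) → max 10  < 15 ✓
(10, 5, 5, 3) → max 10  < 15 ✓
(5, 5, 3, 14) → max 14  < 15 ✓
6 windows satisfy the condition.

6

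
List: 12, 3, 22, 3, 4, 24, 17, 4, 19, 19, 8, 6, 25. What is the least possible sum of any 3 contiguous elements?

28

12 3 22 → sum 37
3 22 3 → sum 28
22 3 4 → sum 29
3 4 24 → sum 31
4 24 17 → sum 45
24 17 4 → sum 45
17 4 19 → sum 40
4 19 19 → sum 42
19 19 8 → sum 46
19 8 6 → sum 33
8 6 25 → sum 39
Least of these is 28.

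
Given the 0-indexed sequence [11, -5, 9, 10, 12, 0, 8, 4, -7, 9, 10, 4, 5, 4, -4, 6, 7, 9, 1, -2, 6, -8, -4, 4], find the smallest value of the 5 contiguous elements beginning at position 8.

-7

Elements at indices 8..12: -7, 9, 10, 4, 5
min(-7, 9, 10, 4, 5) = -7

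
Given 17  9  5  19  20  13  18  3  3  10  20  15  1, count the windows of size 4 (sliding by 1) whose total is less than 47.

4

17 9 5 19 → sum 50
9 5 19 20 → sum 53
5 19 20 13 → sum 57
19 20 13 18 → sum 70
20 13 18 3 → sum 54
13 18 3 3 → sum 37  < 47 ✓
18 3 3 10 → sum 34  < 47 ✓
3 3 10 20 → sum 36  < 47 ✓
3 10 20 15 → sum 48
10 20 15 1 → sum 46  < 47 ✓
4 windows satisfy the condition.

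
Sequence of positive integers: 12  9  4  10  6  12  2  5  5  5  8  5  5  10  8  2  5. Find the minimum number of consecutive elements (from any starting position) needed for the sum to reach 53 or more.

add 12: running sum 12 < 53
add 9: running sum 21 < 53
add 4: running sum 25 < 53
add 10: running sum 35 < 53
add 6: running sum 41 < 53
add 12: shortest ending here [12, 9, 4, 10, 6, 12] sum 53, len 6
add 2: shortest ending here [12, 9, 4, 10, 6, 12, 2] sum 55, len 7
add 5: shortest ending here [12, 9, 4, 10, 6, 12, 2, 5] sum 60, len 8
add 5: shortest ending here [9, 4, 10, 6, 12, 2, 5, 5] sum 53, len 8
add 5: shortest ending here [9, 4, 10, 6, 12, 2, 5, 5, 5] sum 58, len 9
add 8: shortest ending here [10, 6, 12, 2, 5, 5, 5, 8] sum 53, len 8
add 5: shortest ending here [10, 6, 12, 2, 5, 5, 5, 8, 5] sum 58, len 9
add 5: shortest ending here [6, 12, 2, 5, 5, 5, 8, 5, 5] sum 53, len 9
add 10: shortest ending here [12, 2, 5, 5, 5, 8, 5, 5, 10] sum 57, len 9
add 8: shortest ending here [2, 5, 5, 5, 8, 5, 5, 10, 8] sum 53, len 9
add 2: shortest ending here [5, 5, 5, 8, 5, 5, 10, 8, 2] sum 53, len 9
add 5: shortest ending here [5, 5, 8, 5, 5, 10, 8, 2, 5] sum 53, len 9
Shortest qualifying length: 6.

6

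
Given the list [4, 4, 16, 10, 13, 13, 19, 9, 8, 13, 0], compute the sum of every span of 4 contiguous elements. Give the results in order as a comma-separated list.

Sliding a size-4 window across the 11 values:
4 4 16 10 → sum 34
4 16 10 13 → sum 43
16 10 13 13 → sum 52
10 13 13 19 → sum 55
13 13 19 9 → sum 54
13 19 9 8 → sum 49
19 9 8 13 → sum 49
9 8 13 0 → sum 30

34, 43, 52, 55, 54, 49, 49, 30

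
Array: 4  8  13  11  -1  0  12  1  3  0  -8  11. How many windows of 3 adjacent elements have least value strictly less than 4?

4 8 13 → min 4
8 13 11 → min 8
13 11 -1 → min -1  < 4 ✓
11 -1 0 → min -1  < 4 ✓
-1 0 12 → min -1  < 4 ✓
0 12 1 → min 0  < 4 ✓
12 1 3 → min 1  < 4 ✓
1 3 0 → min 0  < 4 ✓
3 0 -8 → min -8  < 4 ✓
0 -8 11 → min -8  < 4 ✓
8 windows satisfy the condition.

8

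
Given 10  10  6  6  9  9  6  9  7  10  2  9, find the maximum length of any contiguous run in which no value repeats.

[10] len 1
[10] len 1
[10, 6] len 2
[6] len 1
[6, 9] len 2
[9] len 1
[9, 6] len 2
[6, 9] len 2
[6, 9, 7] len 3
[6, 9, 7, 10] len 4
[6, 9, 7, 10, 2] len 5
[7, 10, 2, 9] len 4
Longest all-distinct length: 5.

5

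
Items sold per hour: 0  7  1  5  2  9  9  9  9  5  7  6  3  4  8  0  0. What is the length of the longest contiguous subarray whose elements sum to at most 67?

11

Extend to the right; shrink from the left whenever the sum exceeds 67:
add 0: [0] sum 0, len 1
add 7: [0, 7] sum 7, len 2
add 1: [0, 7, 1] sum 8, len 3
add 5: [0, 7, 1, 5] sum 13, len 4
add 2: [0, 7, 1, 5, 2] sum 15, len 5
add 9: [0, 7, 1, 5, 2, 9] sum 24, len 6
add 9: [0, 7, 1, 5, 2, 9, 9] sum 33, len 7
add 9: [0, 7, 1, 5, 2, 9, 9, 9] sum 42, len 8
add 9: [0, 7, 1, 5, 2, 9, 9, 9, 9] sum 51, len 9
add 5: [0, 7, 1, 5, 2, 9, 9, 9, 9, 5] sum 56, len 10
add 7: [0, 7, 1, 5, 2, 9, 9, 9, 9, 5, 7] sum 63, len 11
add 6: [1, 5, 2, 9, 9, 9, 9, 5, 7, 6] sum 62, len 10
add 3: [1, 5, 2, 9, 9, 9, 9, 5, 7, 6, 3] sum 65, len 11
add 4: [2, 9, 9, 9, 9, 5, 7, 6, 3, 4] sum 63, len 10
add 8: [9, 9, 9, 5, 7, 6, 3, 4, 8] sum 60, len 9
add 0: [9, 9, 9, 5, 7, 6, 3, 4, 8, 0] sum 60, len 10
add 0: [9, 9, 9, 5, 7, 6, 3, 4, 8, 0, 0] sum 60, len 11
Longest length seen: 11.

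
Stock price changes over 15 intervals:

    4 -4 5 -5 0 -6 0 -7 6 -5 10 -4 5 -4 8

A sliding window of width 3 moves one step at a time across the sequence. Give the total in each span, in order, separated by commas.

[4, -4, 5] → sum 5
[-4, 5, -5] → sum -4
[5, -5, 0] → sum 0
[-5, 0, -6] → sum -11
[0, -6, 0] → sum -6
[-6, 0, -7] → sum -13
[0, -7, 6] → sum -1
[-7, 6, -5] → sum -6
[6, -5, 10] → sum 11
[-5, 10, -4] → sum 1
[10, -4, 5] → sum 11
[-4, 5, -4] → sum -3
[5, -4, 8] → sum 9

5, -4, 0, -11, -6, -13, -1, -6, 11, 1, 11, -3, 9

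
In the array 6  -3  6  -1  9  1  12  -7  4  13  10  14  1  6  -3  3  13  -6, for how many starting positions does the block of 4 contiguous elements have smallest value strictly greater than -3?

(6, -3, 6, -1) → min -3
(-3, 6, -1, 9) → min -3
(6, -1, 9, 1) → min -1  > -3 ✓
(-1, 9, 1, 12) → min -1  > -3 ✓
(9, 1, 12, -7) → min -7
(1, 12, -7, 4) → min -7
(12, -7, 4, 13) → min -7
(-7, 4, 13, 10) → min -7
(4, 13, 10, 14) → min 4  > -3 ✓
(13, 10, 14, 1) → min 1  > -3 ✓
(10, 14, 1, 6) → min 1  > -3 ✓
(14, 1, 6, -3) → min -3
(1, 6, -3, 3) → min -3
(6, -3, 3, 13) → min -3
(-3, 3, 13, -6) → min -6
5 windows satisfy the condition.

5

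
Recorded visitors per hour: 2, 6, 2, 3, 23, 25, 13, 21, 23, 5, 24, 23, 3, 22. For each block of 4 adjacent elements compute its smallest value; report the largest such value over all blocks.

13

(2, 6, 2, 3) → min 2
(6, 2, 3, 23) → min 2
(2, 3, 23, 25) → min 2
(3, 23, 25, 13) → min 3
(23, 25, 13, 21) → min 13
(25, 13, 21, 23) → min 13
(13, 21, 23, 5) → min 5
(21, 23, 5, 24) → min 5
(23, 5, 24, 23) → min 5
(5, 24, 23, 3) → min 3
(24, 23, 3, 22) → min 3
Largest of these is 13.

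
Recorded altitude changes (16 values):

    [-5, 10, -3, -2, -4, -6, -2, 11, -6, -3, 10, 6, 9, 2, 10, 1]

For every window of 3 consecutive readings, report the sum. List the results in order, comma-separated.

Sliding a size-3 window across the 16 values:
(-5, 10, -3) → sum 2
(10, -3, -2) → sum 5
(-3, -2, -4) → sum -9
(-2, -4, -6) → sum -12
(-4, -6, -2) → sum -12
(-6, -2, 11) → sum 3
(-2, 11, -6) → sum 3
(11, -6, -3) → sum 2
(-6, -3, 10) → sum 1
(-3, 10, 6) → sum 13
(10, 6, 9) → sum 25
(6, 9, 2) → sum 17
(9, 2, 10) → sum 21
(2, 10, 1) → sum 13

2, 5, -9, -12, -12, 3, 3, 2, 1, 13, 25, 17, 21, 13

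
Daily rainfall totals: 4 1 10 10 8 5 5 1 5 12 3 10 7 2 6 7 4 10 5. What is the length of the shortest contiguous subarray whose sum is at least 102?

16

add 4: running sum 4 < 102
add 1: running sum 5 < 102
add 10: running sum 15 < 102
add 10: running sum 25 < 102
add 8: running sum 33 < 102
add 5: running sum 38 < 102
add 5: running sum 43 < 102
add 1: running sum 44 < 102
add 5: running sum 49 < 102
add 12: running sum 61 < 102
add 3: running sum 64 < 102
add 10: running sum 74 < 102
add 7: running sum 81 < 102
add 2: running sum 83 < 102
add 6: running sum 89 < 102
add 7: running sum 96 < 102
add 4: running sum 100 < 102
add 10: shortest ending here [10, 10, 8, 5, 5, 1, 5, 12, 3, 10, 7, 2, 6, 7, 4, 10] sum 105, len 16
add 5: shortest ending here [10, 10, 8, 5, 5, 1, 5, 12, 3, 10, 7, 2, 6, 7, 4, 10, 5] sum 110, len 17
Shortest qualifying length: 16.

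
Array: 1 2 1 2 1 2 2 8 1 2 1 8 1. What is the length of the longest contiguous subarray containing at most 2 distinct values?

7

Extend right; when distinct count exceeds 2, shrink from the left:
add 1: window [1] (1 distinct), len 1
add 2: window [1, 2] (2 distinct), len 2
add 1: window [1, 2, 1] (2 distinct), len 3
add 2: window [1, 2, 1, 2] (2 distinct), len 4
add 1: window [1, 2, 1, 2, 1] (2 distinct), len 5
add 2: window [1, 2, 1, 2, 1, 2] (2 distinct), len 6
add 2: window [1, 2, 1, 2, 1, 2, 2] (2 distinct), len 7
add 8: window [2, 2, 8] (2 distinct), len 3
add 1: window [8, 1] (2 distinct), len 2
add 2: window [1, 2] (2 distinct), len 2
add 1: window [1, 2, 1] (2 distinct), len 3
add 8: window [1, 8] (2 distinct), len 2
add 1: window [1, 8, 1] (2 distinct), len 3
Longest length with ≤2 distinct: 7.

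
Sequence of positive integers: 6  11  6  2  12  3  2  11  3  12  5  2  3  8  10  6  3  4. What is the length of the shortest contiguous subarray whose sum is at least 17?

2

add 6: running sum 6 < 17
end 1: [6, 11] sum 17, len 2
end 2: [11, 6] sum 17, len 2
end 3: [11, 6, 2] sum 19, len 3
end 4: [6, 2, 12] sum 20, len 3
end 5: [2, 12, 3] sum 17, len 3
end 6: [12, 3, 2] sum 17, len 3
end 7: [12, 3, 2, 11] sum 28, len 4
end 8: [3, 2, 11, 3] sum 19, len 4
end 9: [11, 3, 12] sum 26, len 3
end 10: [12, 5] sum 17, len 2
end 11: [12, 5, 2] sum 19, len 3
end 12: [12, 5, 2, 3] sum 22, len 4
end 13: [5, 2, 3, 8] sum 18, len 4
end 14: [8, 10] sum 18, len 2
end 15: [8, 10, 6] sum 24, len 3
end 16: [10, 6, 3] sum 19, len 3
end 17: [10, 6, 3, 4] sum 23, len 4
Shortest qualifying length: 2.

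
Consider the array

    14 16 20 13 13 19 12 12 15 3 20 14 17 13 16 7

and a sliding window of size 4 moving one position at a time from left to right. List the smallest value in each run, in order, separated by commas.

13, 13, 13, 12, 12, 12, 3, 3, 3, 3, 13, 13, 7

Sliding a size-4 window across the 16 values:
(14, 16, 20, 13) → min 13
(16, 20, 13, 13) → min 13
(20, 13, 13, 19) → min 13
(13, 13, 19, 12) → min 12
(13, 19, 12, 12) → min 12
(19, 12, 12, 15) → min 12
(12, 12, 15, 3) → min 3
(12, 15, 3, 20) → min 3
(15, 3, 20, 14) → min 3
(3, 20, 14, 17) → min 3
(20, 14, 17, 13) → min 13
(14, 17, 13, 16) → min 13
(17, 13, 16, 7) → min 7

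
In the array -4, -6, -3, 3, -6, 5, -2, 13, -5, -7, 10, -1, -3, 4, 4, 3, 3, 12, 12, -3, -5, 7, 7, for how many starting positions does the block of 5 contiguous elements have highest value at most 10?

-4 -6 -3 3 -6 → max 3  ≤ 10 ✓
-6 -3 3 -6 5 → max 5  ≤ 10 ✓
-3 3 -6 5 -2 → max 5  ≤ 10 ✓
3 -6 5 -2 13 → max 13
-6 5 -2 13 -5 → max 13
5 -2 13 -5 -7 → max 13
-2 13 -5 -7 10 → max 13
13 -5 -7 10 -1 → max 13
-5 -7 10 -1 -3 → max 10  ≤ 10 ✓
-7 10 -1 -3 4 → max 10  ≤ 10 ✓
10 -1 -3 4 4 → max 10  ≤ 10 ✓
-1 -3 4 4 3 → max 4  ≤ 10 ✓
-3 4 4 3 3 → max 4  ≤ 10 ✓
4 4 3 3 12 → max 12
4 3 3 12 12 → max 12
3 3 12 12 -3 → max 12
3 12 12 -3 -5 → max 12
12 12 -3 -5 7 → max 12
12 -3 -5 7 7 → max 12
8 windows satisfy the condition.

8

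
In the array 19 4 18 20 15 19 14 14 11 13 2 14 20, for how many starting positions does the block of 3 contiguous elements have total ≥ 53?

2

[19, 4, 18] → sum 41
[4, 18, 20] → sum 42
[18, 20, 15] → sum 53  ≥ 53 ✓
[20, 15, 19] → sum 54  ≥ 53 ✓
[15, 19, 14] → sum 48
[19, 14, 14] → sum 47
[14, 14, 11] → sum 39
[14, 11, 13] → sum 38
[11, 13, 2] → sum 26
[13, 2, 14] → sum 29
[2, 14, 20] → sum 36
2 windows satisfy the condition.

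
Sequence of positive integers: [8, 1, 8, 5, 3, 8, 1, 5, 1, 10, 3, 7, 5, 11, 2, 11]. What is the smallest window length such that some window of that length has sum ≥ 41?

add 8: running sum 8 < 41
add 1: running sum 9 < 41
add 8: running sum 17 < 41
add 5: running sum 22 < 41
add 3: running sum 25 < 41
add 8: running sum 33 < 41
add 1: running sum 34 < 41
add 5: running sum 39 < 41
add 1: running sum 40 < 41
end 9: [8, 5, 3, 8, 1, 5, 1, 10] sum 41, len 8
end 10: [8, 5, 3, 8, 1, 5, 1, 10, 3] sum 44, len 9
end 11: [5, 3, 8, 1, 5, 1, 10, 3, 7] sum 43, len 9
end 12: [3, 8, 1, 5, 1, 10, 3, 7, 5] sum 43, len 9
end 13: [5, 1, 10, 3, 7, 5, 11] sum 42, len 7
end 14: [5, 1, 10, 3, 7, 5, 11, 2] sum 44, len 8
end 15: [10, 3, 7, 5, 11, 2, 11] sum 49, len 7
Shortest qualifying length: 7.

7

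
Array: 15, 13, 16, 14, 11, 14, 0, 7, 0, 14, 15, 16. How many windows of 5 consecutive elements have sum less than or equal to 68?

7

(15, 13, 16, 14, 11) → sum 69
(13, 16, 14, 11, 14) → sum 68  ≤ 68 ✓
(16, 14, 11, 14, 0) → sum 55  ≤ 68 ✓
(14, 11, 14, 0, 7) → sum 46  ≤ 68 ✓
(11, 14, 0, 7, 0) → sum 32  ≤ 68 ✓
(14, 0, 7, 0, 14) → sum 35  ≤ 68 ✓
(0, 7, 0, 14, 15) → sum 36  ≤ 68 ✓
(7, 0, 14, 15, 16) → sum 52  ≤ 68 ✓
7 windows satisfy the condition.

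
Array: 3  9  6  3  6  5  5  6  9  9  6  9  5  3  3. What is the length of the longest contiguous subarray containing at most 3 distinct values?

add 3: window [3] (1 distinct), len 1
add 9: window [3, 9] (2 distinct), len 2
add 6: window [3, 9, 6] (3 distinct), len 3
add 3: window [3, 9, 6, 3] (3 distinct), len 4
add 6: window [3, 9, 6, 3, 6] (3 distinct), len 5
add 5: window [6, 3, 6, 5] (3 distinct), len 4
add 5: window [6, 3, 6, 5, 5] (3 distinct), len 5
add 6: window [6, 3, 6, 5, 5, 6] (3 distinct), len 6
add 9: window [6, 5, 5, 6, 9] (3 distinct), len 5
add 9: window [6, 5, 5, 6, 9, 9] (3 distinct), len 6
add 6: window [6, 5, 5, 6, 9, 9, 6] (3 distinct), len 7
add 9: window [6, 5, 5, 6, 9, 9, 6, 9] (3 distinct), len 8
add 5: window [6, 5, 5, 6, 9, 9, 6, 9, 5] (3 distinct), len 9
add 3: window [9, 5, 3] (3 distinct), len 3
add 3: window [9, 5, 3, 3] (3 distinct), len 4
Longest length with ≤3 distinct: 9.

9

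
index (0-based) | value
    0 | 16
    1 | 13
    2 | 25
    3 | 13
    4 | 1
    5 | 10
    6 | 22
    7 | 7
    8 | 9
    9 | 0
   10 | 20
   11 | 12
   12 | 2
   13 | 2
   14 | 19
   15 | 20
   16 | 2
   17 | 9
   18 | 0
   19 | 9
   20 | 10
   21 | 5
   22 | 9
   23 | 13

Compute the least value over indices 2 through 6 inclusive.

1

Elements at indices 2..6: 25, 13, 1, 10, 22
min(25, 13, 1, 10, 22) = 1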